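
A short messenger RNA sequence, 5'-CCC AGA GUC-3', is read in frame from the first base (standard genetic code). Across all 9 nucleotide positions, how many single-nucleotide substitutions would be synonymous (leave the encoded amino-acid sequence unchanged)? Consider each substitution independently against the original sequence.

8

Codon 1 (CCC, Pro): 3 synonymous substitutions.
Codon 2 (AGA, Arg): 2 synonymous substitutions.
Codon 3 (GUC, Val): 3 synonymous substitutions.
Total: 3 + 2 + 3 = 8.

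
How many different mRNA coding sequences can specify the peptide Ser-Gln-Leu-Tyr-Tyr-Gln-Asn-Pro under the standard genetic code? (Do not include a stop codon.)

Ser: 6 codons.
Gln: 2 codons.
Leu: 6 codons.
Tyr: 2 codons.
Tyr: 2 codons.
Gln: 2 codons.
Asn: 2 codons.
Pro: 4 codons.
6 × 2 × 6 × 2 × 2 × 2 × 2 × 4 = 4608.

4608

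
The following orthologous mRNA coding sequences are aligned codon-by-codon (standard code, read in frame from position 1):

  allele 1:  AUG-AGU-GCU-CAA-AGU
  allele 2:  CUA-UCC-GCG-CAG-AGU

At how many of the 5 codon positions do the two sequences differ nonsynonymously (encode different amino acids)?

1

Codon 1: AUG Met / CUA Leu — nonsynonymous.
Codon 2: AGU Ser / UCC Ser — synonymous.
Codon 3: GCU Ala / GCG Ala — synonymous.
Codon 4: CAA Gln / CAG Gln — synonymous.
Codon 5: AGU Ser / AGU Ser — identical.
Nonsynonymous differences: 1.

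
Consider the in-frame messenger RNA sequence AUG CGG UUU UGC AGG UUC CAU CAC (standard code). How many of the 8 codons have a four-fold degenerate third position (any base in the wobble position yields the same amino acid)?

1

Codon 1 AUG (Met): third position 1-fold.
Codon 2 CGG (Arg): third position 4-fold.
Codon 3 UUU (Phe): third position 2-fold.
Codon 4 UGC (Cys): third position 2-fold.
Codon 5 AGG (Arg): third position 2-fold.
Codon 6 UUC (Phe): third position 2-fold.
Codon 7 CAU (His): third position 2-fold.
Codon 8 CAC (His): third position 2-fold.
Four-fold degenerate third positions: 1.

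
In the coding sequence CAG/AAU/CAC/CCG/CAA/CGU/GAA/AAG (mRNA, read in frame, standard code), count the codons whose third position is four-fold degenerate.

Codon 1 CAG (Gln): third position 2-fold.
Codon 2 AAU (Asn): third position 2-fold.
Codon 3 CAC (His): third position 2-fold.
Codon 4 CCG (Pro): third position 4-fold.
Codon 5 CAA (Gln): third position 2-fold.
Codon 6 CGU (Arg): third position 4-fold.
Codon 7 GAA (Glu): third position 2-fold.
Codon 8 AAG (Lys): third position 2-fold.
Four-fold degenerate third positions: 2.

2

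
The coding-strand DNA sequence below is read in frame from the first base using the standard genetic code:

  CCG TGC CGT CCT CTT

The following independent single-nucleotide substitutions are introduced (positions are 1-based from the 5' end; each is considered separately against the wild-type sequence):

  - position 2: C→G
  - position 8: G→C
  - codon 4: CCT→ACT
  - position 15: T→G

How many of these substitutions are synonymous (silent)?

1

Codon 1: CCG (Pro) → CGG (Arg) — missense.
Codon 3: CGT (Arg) → CCT (Pro) — missense.
Codon 4: CCT (Pro) → ACT (Thr) — missense.
Codon 5: CTT (Leu) → CTG (Leu) — synonymous.
Synonymous: 1 of 4.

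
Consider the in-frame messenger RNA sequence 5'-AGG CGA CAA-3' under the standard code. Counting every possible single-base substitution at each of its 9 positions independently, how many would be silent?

7

Codon 1 (AGG, Arg): 2 synonymous substitutions.
Codon 2 (CGA, Arg): 4 synonymous substitutions.
Codon 3 (CAA, Gln): 1 synonymous substitution.
Total: 2 + 4 + 1 = 7.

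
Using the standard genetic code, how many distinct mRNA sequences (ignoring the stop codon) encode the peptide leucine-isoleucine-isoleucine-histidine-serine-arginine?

3888

Leu: 6 codons.
Ile: 3 codons.
Ile: 3 codons.
His: 2 codons.
Ser: 6 codons.
Arg: 6 codons.
6 × 3 × 3 × 2 × 6 × 6 = 3888.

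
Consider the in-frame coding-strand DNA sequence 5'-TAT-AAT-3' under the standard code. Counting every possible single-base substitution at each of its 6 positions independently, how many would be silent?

Codon 1 (TAT, Tyr): 1 synonymous substitution.
Codon 2 (AAT, Asn): 1 synonymous substitution.
Total: 1 + 1 = 2.

2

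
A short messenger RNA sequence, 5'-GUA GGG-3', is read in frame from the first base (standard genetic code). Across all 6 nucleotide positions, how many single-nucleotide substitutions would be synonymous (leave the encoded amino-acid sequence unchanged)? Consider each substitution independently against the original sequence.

Codon 1 (GUA, Val): 3 synonymous substitutions.
Codon 2 (GGG, Gly): 3 synonymous substitutions.
Total: 3 + 3 = 6.

6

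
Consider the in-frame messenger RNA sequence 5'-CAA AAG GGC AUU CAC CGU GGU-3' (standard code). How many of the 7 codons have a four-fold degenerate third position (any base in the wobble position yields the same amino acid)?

Codon 1 CAA (Gln): third position 2-fold.
Codon 2 AAG (Lys): third position 2-fold.
Codon 3 GGC (Gly): third position 4-fold.
Codon 4 AUU (Ile): third position 3-fold.
Codon 5 CAC (His): third position 2-fold.
Codon 6 CGU (Arg): third position 4-fold.
Codon 7 GGU (Gly): third position 4-fold.
Four-fold degenerate third positions: 3.

3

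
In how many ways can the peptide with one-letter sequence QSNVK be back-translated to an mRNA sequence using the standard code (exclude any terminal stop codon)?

Gln: 2 codons.
Ser: 6 codons.
Asn: 2 codons.
Val: 4 codons.
Lys: 2 codons.
2 × 6 × 2 × 4 × 2 = 192.

192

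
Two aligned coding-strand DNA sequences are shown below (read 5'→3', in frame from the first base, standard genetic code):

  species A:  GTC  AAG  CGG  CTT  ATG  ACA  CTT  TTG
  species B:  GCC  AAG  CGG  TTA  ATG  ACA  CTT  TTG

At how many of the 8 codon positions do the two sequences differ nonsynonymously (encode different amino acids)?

Codon 1: GTC Val / GCC Ala — nonsynonymous.
Codon 2: AAG Lys / AAG Lys — identical.
Codon 3: CGG Arg / CGG Arg — identical.
Codon 4: CTT Leu / TTA Leu — synonymous.
Codon 5: ATG Met / ATG Met — identical.
Codon 6: ACA Thr / ACA Thr — identical.
Codon 7: CTT Leu / CTT Leu — identical.
Codon 8: TTG Leu / TTG Leu — identical.
Nonsynonymous differences: 1.

1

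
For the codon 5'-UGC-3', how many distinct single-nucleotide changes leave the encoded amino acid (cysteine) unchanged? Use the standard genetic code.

1

Position 1: none → 0 synonymous.
Position 2: none → 0 synonymous.
Position 3: UGU → 1 synonymous.
Total: 0 + 0 + 1 = 1.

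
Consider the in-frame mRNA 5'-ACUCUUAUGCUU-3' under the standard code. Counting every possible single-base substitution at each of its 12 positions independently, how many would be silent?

Codon 1 (ACU, Thr): 3 synonymous substitutions.
Codon 2 (CUU, Leu): 3 synonymous substitutions.
Codon 3 (AUG, Met): 0 synonymous substitutions.
Codon 4 (CUU, Leu): 3 synonymous substitutions.
Total: 3 + 3 + 0 + 3 = 9.

9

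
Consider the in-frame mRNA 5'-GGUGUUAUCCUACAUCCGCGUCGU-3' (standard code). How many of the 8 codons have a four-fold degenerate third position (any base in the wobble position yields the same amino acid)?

Codon 1 GGU (Gly): third position 4-fold.
Codon 2 GUU (Val): third position 4-fold.
Codon 3 AUC (Ile): third position 3-fold.
Codon 4 CUA (Leu): third position 4-fold.
Codon 5 CAU (His): third position 2-fold.
Codon 6 CCG (Pro): third position 4-fold.
Codon 7 CGU (Arg): third position 4-fold.
Codon 8 CGU (Arg): third position 4-fold.
Four-fold degenerate third positions: 6.

6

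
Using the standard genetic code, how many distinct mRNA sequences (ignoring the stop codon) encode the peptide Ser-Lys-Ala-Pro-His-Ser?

2304

Ser: 6 codons.
Lys: 2 codons.
Ala: 4 codons.
Pro: 4 codons.
His: 2 codons.
Ser: 6 codons.
6 × 2 × 4 × 4 × 2 × 6 = 2304.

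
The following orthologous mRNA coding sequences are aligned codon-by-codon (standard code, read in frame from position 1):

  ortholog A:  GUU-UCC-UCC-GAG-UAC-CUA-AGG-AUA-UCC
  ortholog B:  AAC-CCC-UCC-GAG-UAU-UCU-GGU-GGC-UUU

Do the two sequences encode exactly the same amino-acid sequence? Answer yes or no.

no

Codon 1: GUU Val / AAC Asn — nonsynonymous.
Codon 2: UCC Ser / CCC Pro — nonsynonymous.
Codon 3: UCC Ser / UCC Ser — identical.
Codon 4: GAG Glu / GAG Glu — identical.
Codon 5: UAC Tyr / UAU Tyr — synonymous.
Codon 6: CUA Leu / UCU Ser — nonsynonymous.
Codon 7: AGG Arg / GGU Gly — nonsynonymous.
Codon 8: AUA Ile / GGC Gly — nonsynonymous.
Codon 9: UCC Ser / UUU Phe — nonsynonymous.
Nonsynonymous differences: 6 → different protein.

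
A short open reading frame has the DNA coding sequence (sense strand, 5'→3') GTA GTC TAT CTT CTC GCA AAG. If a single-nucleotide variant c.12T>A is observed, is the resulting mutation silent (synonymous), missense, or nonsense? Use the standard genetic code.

silent

Position 12 falls in codon 4: CTT → Leu.
After the substitution the codon is CTA → Leu.
Both encode Leu, so the change is synonymous.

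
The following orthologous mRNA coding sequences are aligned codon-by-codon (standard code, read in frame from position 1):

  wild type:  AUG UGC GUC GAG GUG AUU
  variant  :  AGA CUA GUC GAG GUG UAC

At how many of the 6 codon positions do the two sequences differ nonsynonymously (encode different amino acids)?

Codon 1: AUG Met / AGA Arg — nonsynonymous.
Codon 2: UGC Cys / CUA Leu — nonsynonymous.
Codon 3: GUC Val / GUC Val — identical.
Codon 4: GAG Glu / GAG Glu — identical.
Codon 5: GUG Val / GUG Val — identical.
Codon 6: AUU Ile / UAC Tyr — nonsynonymous.
Nonsynonymous differences: 3.

3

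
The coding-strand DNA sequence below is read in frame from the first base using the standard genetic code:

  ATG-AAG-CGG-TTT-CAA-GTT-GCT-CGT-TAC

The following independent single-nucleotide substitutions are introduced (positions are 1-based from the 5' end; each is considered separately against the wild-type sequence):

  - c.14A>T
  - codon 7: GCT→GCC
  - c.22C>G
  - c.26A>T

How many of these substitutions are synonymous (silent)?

1

Codon 5: CAA (Gln) → CTA (Leu) — missense.
Codon 7: GCT (Ala) → GCC (Ala) — synonymous.
Codon 8: CGT (Arg) → GGT (Gly) — missense.
Codon 9: TAC (Tyr) → TTC (Phe) — missense.
Synonymous: 1 of 4.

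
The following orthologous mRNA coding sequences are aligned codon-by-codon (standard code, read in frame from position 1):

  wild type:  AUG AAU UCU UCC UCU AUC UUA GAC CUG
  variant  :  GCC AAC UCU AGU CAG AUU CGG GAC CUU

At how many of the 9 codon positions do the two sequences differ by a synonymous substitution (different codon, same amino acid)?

Codon 1: AUG Met / GCC Ala — nonsynonymous.
Codon 2: AAU Asn / AAC Asn — synonymous.
Codon 3: UCU Ser / UCU Ser — identical.
Codon 4: UCC Ser / AGU Ser — synonymous.
Codon 5: UCU Ser / CAG Gln — nonsynonymous.
Codon 6: AUC Ile / AUU Ile — synonymous.
Codon 7: UUA Leu / CGG Arg — nonsynonymous.
Codon 8: GAC Asp / GAC Asp — identical.
Codon 9: CUG Leu / CUU Leu — synonymous.
Synonymous differences: 4.

4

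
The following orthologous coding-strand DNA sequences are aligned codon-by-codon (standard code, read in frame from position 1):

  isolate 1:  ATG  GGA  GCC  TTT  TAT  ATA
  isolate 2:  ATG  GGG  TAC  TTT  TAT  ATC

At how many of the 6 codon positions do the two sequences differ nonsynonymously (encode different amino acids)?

Codon 1: ATG Met / ATG Met — identical.
Codon 2: GGA Gly / GGG Gly — synonymous.
Codon 3: GCC Ala / TAC Tyr — nonsynonymous.
Codon 4: TTT Phe / TTT Phe — identical.
Codon 5: TAT Tyr / TAT Tyr — identical.
Codon 6: ATA Ile / ATC Ile — synonymous.
Nonsynonymous differences: 1.

1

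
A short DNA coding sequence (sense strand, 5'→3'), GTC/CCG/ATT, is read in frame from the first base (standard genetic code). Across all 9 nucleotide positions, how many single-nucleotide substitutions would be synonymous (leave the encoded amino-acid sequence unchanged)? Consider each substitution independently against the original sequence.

Codon 1 (GTC, Val): 3 synonymous substitutions.
Codon 2 (CCG, Pro): 3 synonymous substitutions.
Codon 3 (ATT, Ile): 2 synonymous substitutions.
Total: 3 + 3 + 2 = 8.

8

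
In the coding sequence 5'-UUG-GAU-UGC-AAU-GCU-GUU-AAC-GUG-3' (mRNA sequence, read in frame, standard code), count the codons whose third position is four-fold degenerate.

Codon 1 UUG (Leu): third position 2-fold.
Codon 2 GAU (Asp): third position 2-fold.
Codon 3 UGC (Cys): third position 2-fold.
Codon 4 AAU (Asn): third position 2-fold.
Codon 5 GCU (Ala): third position 4-fold.
Codon 6 GUU (Val): third position 4-fold.
Codon 7 AAC (Asn): third position 2-fold.
Codon 8 GUG (Val): third position 4-fold.
Four-fold degenerate third positions: 3.

3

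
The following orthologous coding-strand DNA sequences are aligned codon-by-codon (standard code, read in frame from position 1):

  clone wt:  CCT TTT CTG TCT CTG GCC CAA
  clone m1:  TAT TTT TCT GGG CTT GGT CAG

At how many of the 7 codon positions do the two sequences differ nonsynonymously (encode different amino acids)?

4

Codon 1: CCT Pro / TAT Tyr — nonsynonymous.
Codon 2: TTT Phe / TTT Phe — identical.
Codon 3: CTG Leu / TCT Ser — nonsynonymous.
Codon 4: TCT Ser / GGG Gly — nonsynonymous.
Codon 5: CTG Leu / CTT Leu — synonymous.
Codon 6: GCC Ala / GGT Gly — nonsynonymous.
Codon 7: CAA Gln / CAG Gln — synonymous.
Nonsynonymous differences: 4.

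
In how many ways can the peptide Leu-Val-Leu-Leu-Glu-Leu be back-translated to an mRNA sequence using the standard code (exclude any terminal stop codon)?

Leu: 6 codons.
Val: 4 codons.
Leu: 6 codons.
Leu: 6 codons.
Glu: 2 codons.
Leu: 6 codons.
6 × 4 × 6 × 6 × 2 × 6 = 10368.

10368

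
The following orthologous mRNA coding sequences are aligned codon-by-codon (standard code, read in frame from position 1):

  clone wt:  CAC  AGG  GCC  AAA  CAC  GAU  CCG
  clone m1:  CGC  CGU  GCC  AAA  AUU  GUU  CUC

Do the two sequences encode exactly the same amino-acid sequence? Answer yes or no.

no

Codon 1: CAC His / CGC Arg — nonsynonymous.
Codon 2: AGG Arg / CGU Arg — synonymous.
Codon 3: GCC Ala / GCC Ala — identical.
Codon 4: AAA Lys / AAA Lys — identical.
Codon 5: CAC His / AUU Ile — nonsynonymous.
Codon 6: GAU Asp / GUU Val — nonsynonymous.
Codon 7: CCG Pro / CUC Leu — nonsynonymous.
Nonsynonymous differences: 4 → different protein.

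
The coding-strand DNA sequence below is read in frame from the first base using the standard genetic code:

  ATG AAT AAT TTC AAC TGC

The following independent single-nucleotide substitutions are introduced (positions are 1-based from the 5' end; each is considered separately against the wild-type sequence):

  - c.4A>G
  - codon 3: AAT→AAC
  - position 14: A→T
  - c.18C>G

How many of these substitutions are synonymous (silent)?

1

Codon 2: AAT (Asn) → GAT (Asp) — missense.
Codon 3: AAT (Asn) → AAC (Asn) — synonymous.
Codon 5: AAC (Asn) → ATC (Ile) — missense.
Codon 6: TGC (Cys) → TGG (Trp) — missense.
Synonymous: 1 of 4.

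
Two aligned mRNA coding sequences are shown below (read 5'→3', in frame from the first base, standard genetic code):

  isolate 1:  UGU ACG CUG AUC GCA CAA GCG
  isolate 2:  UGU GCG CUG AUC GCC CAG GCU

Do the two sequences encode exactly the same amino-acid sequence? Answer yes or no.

no

Codon 1: UGU Cys / UGU Cys — identical.
Codon 2: ACG Thr / GCG Ala — nonsynonymous.
Codon 3: CUG Leu / CUG Leu — identical.
Codon 4: AUC Ile / AUC Ile — identical.
Codon 5: GCA Ala / GCC Ala — synonymous.
Codon 6: CAA Gln / CAG Gln — synonymous.
Codon 7: GCG Ala / GCU Ala — synonymous.
Nonsynonymous differences: 1 → different protein.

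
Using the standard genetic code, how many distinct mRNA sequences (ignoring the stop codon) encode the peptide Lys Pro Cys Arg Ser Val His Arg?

Lys: 2 codons.
Pro: 4 codons.
Cys: 2 codons.
Arg: 6 codons.
Ser: 6 codons.
Val: 4 codons.
His: 2 codons.
Arg: 6 codons.
2 × 4 × 2 × 6 × 6 × 4 × 2 × 6 = 27648.

27648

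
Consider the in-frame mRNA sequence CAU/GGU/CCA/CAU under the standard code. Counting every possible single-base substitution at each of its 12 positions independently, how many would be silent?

Codon 1 (CAU, His): 1 synonymous substitution.
Codon 2 (GGU, Gly): 3 synonymous substitutions.
Codon 3 (CCA, Pro): 3 synonymous substitutions.
Codon 4 (CAU, His): 1 synonymous substitution.
Total: 1 + 3 + 3 + 1 = 8.

8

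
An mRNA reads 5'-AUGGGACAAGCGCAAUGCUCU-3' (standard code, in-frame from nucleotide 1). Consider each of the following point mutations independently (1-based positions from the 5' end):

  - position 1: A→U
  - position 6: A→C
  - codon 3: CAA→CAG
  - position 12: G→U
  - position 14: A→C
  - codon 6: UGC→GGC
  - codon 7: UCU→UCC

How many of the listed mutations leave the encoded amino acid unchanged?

4

Codon 1: AUG (Met) → UUG (Leu) — missense.
Codon 2: GGA (Gly) → GGC (Gly) — synonymous.
Codon 3: CAA (Gln) → CAG (Gln) — synonymous.
Codon 4: GCG (Ala) → GCU (Ala) — synonymous.
Codon 5: CAA (Gln) → CCA (Pro) — missense.
Codon 6: UGC (Cys) → GGC (Gly) — missense.
Codon 7: UCU (Ser) → UCC (Ser) — synonymous.
Synonymous: 4 of 7.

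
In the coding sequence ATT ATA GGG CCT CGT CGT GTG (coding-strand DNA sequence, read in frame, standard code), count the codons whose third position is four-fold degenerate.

5

Codon 1 ATT (Ile): third position 3-fold.
Codon 2 ATA (Ile): third position 3-fold.
Codon 3 GGG (Gly): third position 4-fold.
Codon 4 CCT (Pro): third position 4-fold.
Codon 5 CGT (Arg): third position 4-fold.
Codon 6 CGT (Arg): third position 4-fold.
Codon 7 GTG (Val): third position 4-fold.
Four-fold degenerate third positions: 5.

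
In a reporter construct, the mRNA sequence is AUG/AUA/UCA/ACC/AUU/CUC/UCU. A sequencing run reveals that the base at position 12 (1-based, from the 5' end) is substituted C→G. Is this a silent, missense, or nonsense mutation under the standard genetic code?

silent

Position 12 falls in codon 4: ACC → Thr.
After the substitution the codon is ACG → Thr.
Both encode Thr, so the change is synonymous.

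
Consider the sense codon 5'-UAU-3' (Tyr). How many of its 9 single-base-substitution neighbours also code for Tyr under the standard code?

1

Position 1: none → 0 synonymous.
Position 2: none → 0 synonymous.
Position 3: UAC → 1 synonymous.
Total: 0 + 0 + 1 = 1.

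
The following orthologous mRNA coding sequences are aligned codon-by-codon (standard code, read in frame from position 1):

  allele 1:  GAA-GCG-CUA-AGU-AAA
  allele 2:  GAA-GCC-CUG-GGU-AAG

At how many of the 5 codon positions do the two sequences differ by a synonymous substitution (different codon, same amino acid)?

3

Codon 1: GAA Glu / GAA Glu — identical.
Codon 2: GCG Ala / GCC Ala — synonymous.
Codon 3: CUA Leu / CUG Leu — synonymous.
Codon 4: AGU Ser / GGU Gly — nonsynonymous.
Codon 5: AAA Lys / AAG Lys — synonymous.
Synonymous differences: 3.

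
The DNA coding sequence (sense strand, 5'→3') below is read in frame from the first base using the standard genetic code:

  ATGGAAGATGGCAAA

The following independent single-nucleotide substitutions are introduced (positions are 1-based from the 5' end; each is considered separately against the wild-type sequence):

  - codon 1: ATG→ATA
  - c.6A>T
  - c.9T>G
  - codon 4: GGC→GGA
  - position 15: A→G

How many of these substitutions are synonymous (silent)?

Codon 1: ATG (Met) → ATA (Ile) — missense.
Codon 2: GAA (Glu) → GAT (Asp) — missense.
Codon 3: GAT (Asp) → GAG (Glu) — missense.
Codon 4: GGC (Gly) → GGA (Gly) — synonymous.
Codon 5: AAA (Lys) → AAG (Lys) — synonymous.
Synonymous: 2 of 5.

2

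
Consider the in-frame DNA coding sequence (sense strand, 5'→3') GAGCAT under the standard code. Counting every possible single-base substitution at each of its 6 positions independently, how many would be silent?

2

Codon 1 (GAG, Glu): 1 synonymous substitution.
Codon 2 (CAT, His): 1 synonymous substitution.
Total: 1 + 1 = 2.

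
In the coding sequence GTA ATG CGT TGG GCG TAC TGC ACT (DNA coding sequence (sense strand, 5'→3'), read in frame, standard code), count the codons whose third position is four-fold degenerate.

4

Codon 1 GTA (Val): third position 4-fold.
Codon 2 ATG (Met): third position 1-fold.
Codon 3 CGT (Arg): third position 4-fold.
Codon 4 TGG (Trp): third position 1-fold.
Codon 5 GCG (Ala): third position 4-fold.
Codon 6 TAC (Tyr): third position 2-fold.
Codon 7 TGC (Cys): third position 2-fold.
Codon 8 ACT (Thr): third position 4-fold.
Four-fold degenerate third positions: 4.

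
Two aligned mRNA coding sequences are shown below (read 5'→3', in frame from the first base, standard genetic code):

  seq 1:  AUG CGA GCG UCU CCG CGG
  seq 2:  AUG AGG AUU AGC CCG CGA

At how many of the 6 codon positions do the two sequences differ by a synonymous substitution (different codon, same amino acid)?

3

Codon 1: AUG Met / AUG Met — identical.
Codon 2: CGA Arg / AGG Arg — synonymous.
Codon 3: GCG Ala / AUU Ile — nonsynonymous.
Codon 4: UCU Ser / AGC Ser — synonymous.
Codon 5: CCG Pro / CCG Pro — identical.
Codon 6: CGG Arg / CGA Arg — synonymous.
Synonymous differences: 3.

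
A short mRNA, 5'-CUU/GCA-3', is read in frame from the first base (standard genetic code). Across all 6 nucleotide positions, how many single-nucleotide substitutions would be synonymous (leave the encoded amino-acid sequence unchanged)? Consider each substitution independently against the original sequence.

Codon 1 (CUU, Leu): 3 synonymous substitutions.
Codon 2 (GCA, Ala): 3 synonymous substitutions.
Total: 3 + 3 = 6.

6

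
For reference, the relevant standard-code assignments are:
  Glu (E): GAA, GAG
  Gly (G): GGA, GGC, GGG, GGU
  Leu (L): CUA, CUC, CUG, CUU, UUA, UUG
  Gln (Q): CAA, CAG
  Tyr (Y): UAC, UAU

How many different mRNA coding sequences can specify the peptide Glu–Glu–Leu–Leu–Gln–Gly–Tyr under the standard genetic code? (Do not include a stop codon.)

Glu: 2 codons.
Glu: 2 codons.
Leu: 6 codons.
Leu: 6 codons.
Gln: 2 codons.
Gly: 4 codons.
Tyr: 2 codons.
2 × 2 × 6 × 6 × 2 × 4 × 2 = 2304.

2304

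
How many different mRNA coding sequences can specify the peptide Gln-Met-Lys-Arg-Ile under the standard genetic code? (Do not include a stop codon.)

72

Gln: 2 codons.
Met: 1 codon.
Lys: 2 codons.
Arg: 6 codons.
Ile: 3 codons.
2 × 1 × 2 × 6 × 3 = 72.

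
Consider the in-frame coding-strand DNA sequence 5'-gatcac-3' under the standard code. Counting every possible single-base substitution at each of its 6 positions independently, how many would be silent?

2

Codon 1 (GAT, Asp): 1 synonymous substitution.
Codon 2 (CAC, His): 1 synonymous substitution.
Total: 1 + 1 = 2.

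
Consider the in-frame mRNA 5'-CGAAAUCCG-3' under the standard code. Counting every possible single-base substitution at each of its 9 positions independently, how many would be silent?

8

Codon 1 (CGA, Arg): 4 synonymous substitutions.
Codon 2 (AAU, Asn): 1 synonymous substitution.
Codon 3 (CCG, Pro): 3 synonymous substitutions.
Total: 4 + 1 + 3 = 8.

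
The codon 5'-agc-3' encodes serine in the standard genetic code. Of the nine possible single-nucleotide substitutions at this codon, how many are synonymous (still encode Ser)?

Position 1: none → 0 synonymous.
Position 2: none → 0 synonymous.
Position 3: AGT → 1 synonymous.
Total: 0 + 0 + 1 = 1.

1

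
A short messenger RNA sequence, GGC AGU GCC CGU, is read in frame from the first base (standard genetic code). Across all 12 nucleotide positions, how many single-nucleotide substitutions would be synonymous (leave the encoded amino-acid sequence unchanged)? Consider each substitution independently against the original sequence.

10

Codon 1 (GGC, Gly): 3 synonymous substitutions.
Codon 2 (AGU, Ser): 1 synonymous substitution.
Codon 3 (GCC, Ala): 3 synonymous substitutions.
Codon 4 (CGU, Arg): 3 synonymous substitutions.
Total: 3 + 1 + 3 + 3 = 10.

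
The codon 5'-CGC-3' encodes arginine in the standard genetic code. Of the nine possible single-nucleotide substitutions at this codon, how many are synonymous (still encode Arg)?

Position 1: none → 0 synonymous.
Position 2: none → 0 synonymous.
Position 3: CGT, CGA, CGG → 3 synonymous.
Total: 0 + 0 + 3 = 3.

3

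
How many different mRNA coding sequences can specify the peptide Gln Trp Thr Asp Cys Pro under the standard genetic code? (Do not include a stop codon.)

128

Gln: 2 codons.
Trp: 1 codon.
Thr: 4 codons.
Asp: 2 codons.
Cys: 2 codons.
Pro: 4 codons.
2 × 1 × 4 × 2 × 2 × 4 = 128.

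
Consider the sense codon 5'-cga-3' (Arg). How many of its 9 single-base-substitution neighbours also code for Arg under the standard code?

4

Position 1: AGA → 1 synonymous.
Position 2: none → 0 synonymous.
Position 3: CGT, CGC, CGG → 3 synonymous.
Total: 1 + 0 + 3 = 4.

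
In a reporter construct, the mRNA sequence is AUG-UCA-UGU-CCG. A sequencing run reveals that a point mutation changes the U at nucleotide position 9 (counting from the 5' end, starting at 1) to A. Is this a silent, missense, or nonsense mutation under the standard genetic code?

nonsense

Position 9 falls in codon 3: UGU → Cys.
After the substitution the codon is UGA → Stop.
The new codon is a stop codon, so this is a nonsense mutation.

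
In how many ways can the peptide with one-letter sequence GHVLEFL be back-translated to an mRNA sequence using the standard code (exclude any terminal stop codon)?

4608

Gly: 4 codons.
His: 2 codons.
Val: 4 codons.
Leu: 6 codons.
Glu: 2 codons.
Phe: 2 codons.
Leu: 6 codons.
4 × 2 × 4 × 6 × 2 × 2 × 6 = 4608.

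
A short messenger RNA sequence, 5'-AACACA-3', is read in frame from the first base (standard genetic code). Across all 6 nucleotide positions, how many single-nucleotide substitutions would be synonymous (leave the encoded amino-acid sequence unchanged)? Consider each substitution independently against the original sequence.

Codon 1 (AAC, Asn): 1 synonymous substitution.
Codon 2 (ACA, Thr): 3 synonymous substitutions.
Total: 1 + 3 = 4.

4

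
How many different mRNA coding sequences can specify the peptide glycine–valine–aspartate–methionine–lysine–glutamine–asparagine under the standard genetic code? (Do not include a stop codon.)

256

Gly: 4 codons.
Val: 4 codons.
Asp: 2 codons.
Met: 1 codon.
Lys: 2 codons.
Gln: 2 codons.
Asn: 2 codons.
4 × 4 × 2 × 1 × 2 × 2 × 2 = 256.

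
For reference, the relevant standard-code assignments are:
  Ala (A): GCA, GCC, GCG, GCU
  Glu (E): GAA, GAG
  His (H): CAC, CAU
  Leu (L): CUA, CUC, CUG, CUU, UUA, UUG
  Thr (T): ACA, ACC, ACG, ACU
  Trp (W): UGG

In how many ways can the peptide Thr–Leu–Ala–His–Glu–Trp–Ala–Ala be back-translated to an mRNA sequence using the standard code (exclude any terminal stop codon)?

6144

Thr: 4 codons.
Leu: 6 codons.
Ala: 4 codons.
His: 2 codons.
Glu: 2 codons.
Trp: 1 codon.
Ala: 4 codons.
Ala: 4 codons.
4 × 6 × 4 × 2 × 2 × 1 × 4 × 4 = 6144.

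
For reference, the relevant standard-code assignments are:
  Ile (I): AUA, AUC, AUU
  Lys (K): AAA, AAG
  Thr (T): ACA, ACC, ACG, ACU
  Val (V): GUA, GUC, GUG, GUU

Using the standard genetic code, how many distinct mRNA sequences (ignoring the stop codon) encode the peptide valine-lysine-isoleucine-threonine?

Val: 4 codons.
Lys: 2 codons.
Ile: 3 codons.
Thr: 4 codons.
4 × 2 × 3 × 4 = 96.

96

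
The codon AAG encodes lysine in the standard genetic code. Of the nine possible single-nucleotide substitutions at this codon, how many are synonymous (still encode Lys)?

1

Position 1: none → 0 synonymous.
Position 2: none → 0 synonymous.
Position 3: AAA → 1 synonymous.
Total: 0 + 0 + 1 = 1.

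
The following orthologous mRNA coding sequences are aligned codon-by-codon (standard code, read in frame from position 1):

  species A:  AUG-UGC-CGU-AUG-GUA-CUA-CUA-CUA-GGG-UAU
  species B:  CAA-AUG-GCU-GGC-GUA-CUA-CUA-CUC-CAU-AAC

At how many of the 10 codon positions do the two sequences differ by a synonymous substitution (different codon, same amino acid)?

1

Codon 1: AUG Met / CAA Gln — nonsynonymous.
Codon 2: UGC Cys / AUG Met — nonsynonymous.
Codon 3: CGU Arg / GCU Ala — nonsynonymous.
Codon 4: AUG Met / GGC Gly — nonsynonymous.
Codon 5: GUA Val / GUA Val — identical.
Codon 6: CUA Leu / CUA Leu — identical.
Codon 7: CUA Leu / CUA Leu — identical.
Codon 8: CUA Leu / CUC Leu — synonymous.
Codon 9: GGG Gly / CAU His — nonsynonymous.
Codon 10: UAU Tyr / AAC Asn — nonsynonymous.
Synonymous differences: 1.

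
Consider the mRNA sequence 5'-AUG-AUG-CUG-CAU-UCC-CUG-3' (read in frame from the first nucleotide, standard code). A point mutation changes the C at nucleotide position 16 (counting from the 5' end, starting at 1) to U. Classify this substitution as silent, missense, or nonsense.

Position 16 falls in codon 6: CUG → Leu.
After the substitution the codon is UUG → Leu.
Both encode Leu, so the change is synonymous.

silent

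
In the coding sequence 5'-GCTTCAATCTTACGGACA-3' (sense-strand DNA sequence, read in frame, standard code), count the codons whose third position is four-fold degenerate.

4

Codon 1 GCT (Ala): third position 4-fold.
Codon 2 TCA (Ser): third position 4-fold.
Codon 3 ATC (Ile): third position 3-fold.
Codon 4 TTA (Leu): third position 2-fold.
Codon 5 CGG (Arg): third position 4-fold.
Codon 6 ACA (Thr): third position 4-fold.
Four-fold degenerate third positions: 4.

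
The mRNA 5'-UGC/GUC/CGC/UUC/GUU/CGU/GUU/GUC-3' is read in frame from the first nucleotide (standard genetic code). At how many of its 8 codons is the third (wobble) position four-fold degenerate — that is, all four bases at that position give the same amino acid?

Codon 1 UGC (Cys): third position 2-fold.
Codon 2 GUC (Val): third position 4-fold.
Codon 3 CGC (Arg): third position 4-fold.
Codon 4 UUC (Phe): third position 2-fold.
Codon 5 GUU (Val): third position 4-fold.
Codon 6 CGU (Arg): third position 4-fold.
Codon 7 GUU (Val): third position 4-fold.
Codon 8 GUC (Val): third position 4-fold.
Four-fold degenerate third positions: 6.

6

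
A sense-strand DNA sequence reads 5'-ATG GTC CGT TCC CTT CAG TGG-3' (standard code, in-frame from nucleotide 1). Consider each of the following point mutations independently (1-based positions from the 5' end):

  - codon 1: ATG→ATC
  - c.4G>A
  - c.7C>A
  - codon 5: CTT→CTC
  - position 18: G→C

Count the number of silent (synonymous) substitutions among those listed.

Codon 1: ATG (Met) → ATC (Ile) — missense.
Codon 2: GTC (Val) → ATC (Ile) — missense.
Codon 3: CGT (Arg) → AGT (Ser) — missense.
Codon 5: CTT (Leu) → CTC (Leu) — synonymous.
Codon 6: CAG (Gln) → CAC (His) — missense.
Synonymous: 1 of 5.

1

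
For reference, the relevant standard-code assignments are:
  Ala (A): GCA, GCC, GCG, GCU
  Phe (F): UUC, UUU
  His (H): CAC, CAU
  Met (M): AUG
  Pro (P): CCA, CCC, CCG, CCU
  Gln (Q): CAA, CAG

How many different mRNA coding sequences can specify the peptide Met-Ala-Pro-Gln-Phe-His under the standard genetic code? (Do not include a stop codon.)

128

Met: 1 codon.
Ala: 4 codons.
Pro: 4 codons.
Gln: 2 codons.
Phe: 2 codons.
His: 2 codons.
1 × 4 × 4 × 2 × 2 × 2 = 128.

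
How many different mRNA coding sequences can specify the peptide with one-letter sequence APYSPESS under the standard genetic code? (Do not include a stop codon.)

55296

Ala: 4 codons.
Pro: 4 codons.
Tyr: 2 codons.
Ser: 6 codons.
Pro: 4 codons.
Glu: 2 codons.
Ser: 6 codons.
Ser: 6 codons.
4 × 4 × 2 × 6 × 4 × 2 × 6 × 6 = 55296.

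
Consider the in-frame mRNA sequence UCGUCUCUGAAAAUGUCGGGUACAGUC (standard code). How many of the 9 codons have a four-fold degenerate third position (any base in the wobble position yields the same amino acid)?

7

Codon 1 UCG (Ser): third position 4-fold.
Codon 2 UCU (Ser): third position 4-fold.
Codon 3 CUG (Leu): third position 4-fold.
Codon 4 AAA (Lys): third position 2-fold.
Codon 5 AUG (Met): third position 1-fold.
Codon 6 UCG (Ser): third position 4-fold.
Codon 7 GGU (Gly): third position 4-fold.
Codon 8 ACA (Thr): third position 4-fold.
Codon 9 GUC (Val): third position 4-fold.
Four-fold degenerate third positions: 7.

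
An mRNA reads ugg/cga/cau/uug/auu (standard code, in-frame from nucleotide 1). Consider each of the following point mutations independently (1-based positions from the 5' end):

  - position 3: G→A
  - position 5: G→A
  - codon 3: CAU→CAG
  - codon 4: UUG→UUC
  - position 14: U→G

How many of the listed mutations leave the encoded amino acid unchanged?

Codon 1: UGG (Trp) → UGA (Stop) — nonsense.
Codon 2: CGA (Arg) → CAA (Gln) — missense.
Codon 3: CAU (His) → CAG (Gln) — missense.
Codon 4: UUG (Leu) → UUC (Phe) — missense.
Codon 5: AUU (Ile) → AGU (Ser) — missense.
Synonymous: 0 of 5.

0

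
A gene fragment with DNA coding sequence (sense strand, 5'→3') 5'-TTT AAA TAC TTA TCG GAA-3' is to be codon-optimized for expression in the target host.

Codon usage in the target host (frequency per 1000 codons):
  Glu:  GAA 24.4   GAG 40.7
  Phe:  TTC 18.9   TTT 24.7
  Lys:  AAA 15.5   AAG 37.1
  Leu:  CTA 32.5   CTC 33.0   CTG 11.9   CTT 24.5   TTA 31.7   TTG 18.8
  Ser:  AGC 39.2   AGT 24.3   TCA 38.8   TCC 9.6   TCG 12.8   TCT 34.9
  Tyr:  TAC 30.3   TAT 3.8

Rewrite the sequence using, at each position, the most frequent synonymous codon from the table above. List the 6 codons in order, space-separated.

Codon 1 (Phe): best is TTT at 24.7.
Codon 2 (Lys): best is AAG at 37.1.
Codon 3 (Tyr): best is TAC at 30.3.
Codon 4 (Leu): best is CTC at 33.0.
Codon 5 (Ser): best is AGC at 39.2.
Codon 6 (Glu): best is GAG at 40.7.

TTT AAG TAC CTC AGC GAG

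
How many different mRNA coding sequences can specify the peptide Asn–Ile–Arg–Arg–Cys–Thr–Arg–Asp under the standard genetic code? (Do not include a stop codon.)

Asn: 2 codons.
Ile: 3 codons.
Arg: 6 codons.
Arg: 6 codons.
Cys: 2 codons.
Thr: 4 codons.
Arg: 6 codons.
Asp: 2 codons.
2 × 3 × 6 × 6 × 2 × 4 × 6 × 2 = 20736.

20736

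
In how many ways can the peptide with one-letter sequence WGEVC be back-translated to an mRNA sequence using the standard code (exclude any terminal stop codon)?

64

Trp: 1 codon.
Gly: 4 codons.
Glu: 2 codons.
Val: 4 codons.
Cys: 2 codons.
1 × 4 × 2 × 4 × 2 = 64.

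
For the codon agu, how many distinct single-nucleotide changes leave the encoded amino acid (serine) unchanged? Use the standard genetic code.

1

Position 1: none → 0 synonymous.
Position 2: none → 0 synonymous.
Position 3: AGC → 1 synonymous.
Total: 0 + 0 + 1 = 1.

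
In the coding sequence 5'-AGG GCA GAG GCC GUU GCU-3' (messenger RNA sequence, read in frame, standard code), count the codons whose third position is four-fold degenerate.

4

Codon 1 AGG (Arg): third position 2-fold.
Codon 2 GCA (Ala): third position 4-fold.
Codon 3 GAG (Glu): third position 2-fold.
Codon 4 GCC (Ala): third position 4-fold.
Codon 5 GUU (Val): third position 4-fold.
Codon 6 GCU (Ala): third position 4-fold.
Four-fold degenerate third positions: 4.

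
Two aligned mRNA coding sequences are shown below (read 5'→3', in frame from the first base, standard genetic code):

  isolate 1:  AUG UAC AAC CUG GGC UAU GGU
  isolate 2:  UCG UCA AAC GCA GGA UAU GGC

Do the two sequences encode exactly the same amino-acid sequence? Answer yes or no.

Codon 1: AUG Met / UCG Ser — nonsynonymous.
Codon 2: UAC Tyr / UCA Ser — nonsynonymous.
Codon 3: AAC Asn / AAC Asn — identical.
Codon 4: CUG Leu / GCA Ala — nonsynonymous.
Codon 5: GGC Gly / GGA Gly — synonymous.
Codon 6: UAU Tyr / UAU Tyr — identical.
Codon 7: GGU Gly / GGC Gly — synonymous.
Nonsynonymous differences: 3 → different protein.

no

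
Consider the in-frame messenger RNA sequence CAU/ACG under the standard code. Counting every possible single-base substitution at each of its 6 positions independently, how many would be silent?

Codon 1 (CAU, His): 1 synonymous substitution.
Codon 2 (ACG, Thr): 3 synonymous substitutions.
Total: 1 + 3 = 4.

4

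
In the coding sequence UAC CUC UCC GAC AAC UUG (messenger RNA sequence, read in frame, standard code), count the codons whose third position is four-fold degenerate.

2

Codon 1 UAC (Tyr): third position 2-fold.
Codon 2 CUC (Leu): third position 4-fold.
Codon 3 UCC (Ser): third position 4-fold.
Codon 4 GAC (Asp): third position 2-fold.
Codon 5 AAC (Asn): third position 2-fold.
Codon 6 UUG (Leu): third position 2-fold.
Four-fold degenerate third positions: 2.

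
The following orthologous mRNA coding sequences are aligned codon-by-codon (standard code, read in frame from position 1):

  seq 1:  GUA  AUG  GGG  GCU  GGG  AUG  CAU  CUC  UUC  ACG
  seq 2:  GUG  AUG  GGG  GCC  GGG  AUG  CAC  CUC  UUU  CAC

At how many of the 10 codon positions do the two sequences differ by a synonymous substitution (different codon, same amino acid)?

Codon 1: GUA Val / GUG Val — synonymous.
Codon 2: AUG Met / AUG Met — identical.
Codon 3: GGG Gly / GGG Gly — identical.
Codon 4: GCU Ala / GCC Ala — synonymous.
Codon 5: GGG Gly / GGG Gly — identical.
Codon 6: AUG Met / AUG Met — identical.
Codon 7: CAU His / CAC His — synonymous.
Codon 8: CUC Leu / CUC Leu — identical.
Codon 9: UUC Phe / UUU Phe — synonymous.
Codon 10: ACG Thr / CAC His — nonsynonymous.
Synonymous differences: 4.

4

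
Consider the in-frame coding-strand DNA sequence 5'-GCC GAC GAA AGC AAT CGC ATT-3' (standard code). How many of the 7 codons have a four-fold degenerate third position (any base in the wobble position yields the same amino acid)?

Codon 1 GCC (Ala): third position 4-fold.
Codon 2 GAC (Asp): third position 2-fold.
Codon 3 GAA (Glu): third position 2-fold.
Codon 4 AGC (Ser): third position 2-fold.
Codon 5 AAT (Asn): third position 2-fold.
Codon 6 CGC (Arg): third position 4-fold.
Codon 7 ATT (Ile): third position 3-fold.
Four-fold degenerate third positions: 2.

2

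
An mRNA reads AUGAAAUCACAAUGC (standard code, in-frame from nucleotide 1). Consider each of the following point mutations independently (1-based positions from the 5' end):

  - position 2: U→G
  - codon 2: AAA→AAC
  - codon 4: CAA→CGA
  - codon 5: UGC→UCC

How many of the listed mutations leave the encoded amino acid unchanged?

0

Codon 1: AUG (Met) → AGG (Arg) — missense.
Codon 2: AAA (Lys) → AAC (Asn) — missense.
Codon 4: CAA (Gln) → CGA (Arg) — missense.
Codon 5: UGC (Cys) → UCC (Ser) — missense.
Synonymous: 0 of 4.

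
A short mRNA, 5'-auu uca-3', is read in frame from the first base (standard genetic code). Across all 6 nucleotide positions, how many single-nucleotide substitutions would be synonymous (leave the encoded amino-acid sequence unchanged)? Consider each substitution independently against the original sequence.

5

Codon 1 (AUU, Ile): 2 synonymous substitutions.
Codon 2 (UCA, Ser): 3 synonymous substitutions.
Total: 2 + 3 = 5.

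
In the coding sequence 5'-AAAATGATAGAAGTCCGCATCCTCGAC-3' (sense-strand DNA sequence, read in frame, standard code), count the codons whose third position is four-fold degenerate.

Codon 1 AAA (Lys): third position 2-fold.
Codon 2 ATG (Met): third position 1-fold.
Codon 3 ATA (Ile): third position 3-fold.
Codon 4 GAA (Glu): third position 2-fold.
Codon 5 GTC (Val): third position 4-fold.
Codon 6 CGC (Arg): third position 4-fold.
Codon 7 ATC (Ile): third position 3-fold.
Codon 8 CTC (Leu): third position 4-fold.
Codon 9 GAC (Asp): third position 2-fold.
Four-fold degenerate third positions: 3.

3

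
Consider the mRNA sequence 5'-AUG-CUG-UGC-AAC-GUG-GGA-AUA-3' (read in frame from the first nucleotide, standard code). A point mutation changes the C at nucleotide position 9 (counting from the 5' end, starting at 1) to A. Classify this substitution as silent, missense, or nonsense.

nonsense

Position 9 falls in codon 3: UGC → Cys.
After the substitution the codon is UGA → Stop.
The new codon is a stop codon, so this is a nonsense mutation.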